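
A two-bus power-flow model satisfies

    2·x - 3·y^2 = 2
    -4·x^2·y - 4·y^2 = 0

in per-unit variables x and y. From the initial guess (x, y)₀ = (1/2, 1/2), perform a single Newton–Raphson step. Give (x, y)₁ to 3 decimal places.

(0.766, 0.094)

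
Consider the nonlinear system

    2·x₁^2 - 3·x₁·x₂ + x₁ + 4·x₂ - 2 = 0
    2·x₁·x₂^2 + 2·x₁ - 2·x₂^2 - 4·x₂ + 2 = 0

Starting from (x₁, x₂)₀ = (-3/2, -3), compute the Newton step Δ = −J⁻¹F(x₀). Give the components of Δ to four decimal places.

(-5.2727, 5.3636)

At (-3/2, -3): F = (-24.5000, -34.0000).
Jacobian J = [[4·x₁ - 3·x₂ + 1, -3·x₁ + 4], [2·x₂^2 + 2, 4·x₁·x₂ - 4·x₂ - 4]].
At the point, J = [[4.0000, 8.5000], [20.0000, 26.0000]] (det J = -66.0000).
Solving J·Δ = −F gives Δ = (-5.2727, 5.3636).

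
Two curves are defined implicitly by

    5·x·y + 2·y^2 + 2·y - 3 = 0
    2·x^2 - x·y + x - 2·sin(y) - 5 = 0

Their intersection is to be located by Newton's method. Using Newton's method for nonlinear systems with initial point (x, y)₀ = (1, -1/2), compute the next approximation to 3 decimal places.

At (1, -1/2): F = (-6.000, -0.54115).
Jacobian J = [[5·y, 5·x + 4·y + 2], [4·x - y + 1, -x - 2·cos(y)]].
At the point, J = [[-2.500, 5.000], [5.500, -2.75517]] (det J = -20.61209).
Solving J·Δ = −F gives Δ = (0.933, 1.667).
Then the next iterate is (x, y)₁ = (1.933, 1.167).

(1.933, 1.167)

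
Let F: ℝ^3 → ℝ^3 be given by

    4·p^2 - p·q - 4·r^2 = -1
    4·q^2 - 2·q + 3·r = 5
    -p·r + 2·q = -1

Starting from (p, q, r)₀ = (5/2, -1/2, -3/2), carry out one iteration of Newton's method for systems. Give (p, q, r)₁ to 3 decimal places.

At (5/2, -1/2, -3/2): F = (18.250, -7.500, 3.750).
Jacobian J = [[8·p - q, -p, -8·r], [0, 8·q - 2, 3], [-r, 2, -p]].
At the point, J = [[20.500, -2.500, 12.000], [0.000, -6.000, 3.000], [1.500, 2.000, -2.500]] (det J = 281.250).
Solving J·Δ = −F gives Δ = (-0.971, -1.319, -0.137).
Then the next iterate is (p, q, r)₁ = (1.529, -1.819, -1.637).

(1.529, -1.819, -1.637)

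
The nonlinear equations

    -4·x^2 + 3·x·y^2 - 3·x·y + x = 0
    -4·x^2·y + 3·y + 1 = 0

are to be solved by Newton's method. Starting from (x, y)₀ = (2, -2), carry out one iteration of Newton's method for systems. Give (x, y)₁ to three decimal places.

(1.431, -1.324)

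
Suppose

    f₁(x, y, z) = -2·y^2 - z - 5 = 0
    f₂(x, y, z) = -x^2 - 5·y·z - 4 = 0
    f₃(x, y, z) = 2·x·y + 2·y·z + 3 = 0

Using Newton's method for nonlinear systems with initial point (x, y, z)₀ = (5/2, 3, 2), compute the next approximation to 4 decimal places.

(1.5223, 1.0021, 0.9745)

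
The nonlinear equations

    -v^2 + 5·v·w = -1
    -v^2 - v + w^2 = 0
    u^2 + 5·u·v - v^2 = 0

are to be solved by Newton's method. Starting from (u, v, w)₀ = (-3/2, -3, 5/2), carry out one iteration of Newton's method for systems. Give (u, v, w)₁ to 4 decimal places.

At (-3/2, -3, 5/2): F = (-45.5000, 0.2500, 15.7500).
Jacobian J = [[0, -2·v + 5·w, 5·v], [0, -2·v - 1, 2·w], [2·u + 5·v, 5·u - 2·v, 0]].
At the point, J = [[0.0000, 18.5000, -15.0000], [0.0000, 5.0000, 5.0000], [-18.0000, -1.5000, 0.0000]] (det J = -3015.0000).
Solving J·Δ = −F gives Δ = (0.7637, 1.3358, -1.3858).
Then the next iterate is (u, v, w)₁ = (-0.7363, -1.6642, 1.1142).

(-0.7363, -1.6642, 1.1142)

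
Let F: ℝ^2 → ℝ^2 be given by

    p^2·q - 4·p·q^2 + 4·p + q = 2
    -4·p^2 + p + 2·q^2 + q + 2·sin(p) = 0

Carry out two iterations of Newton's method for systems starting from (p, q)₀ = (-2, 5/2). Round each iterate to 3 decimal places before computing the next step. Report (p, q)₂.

(-0.869, 1.404)

At (-2, 5/2): F = (52.500, -4.81859).
Jacobian J = [[2·p·q - 4·q^2 + 4, p^2 - 8·p·q + 1], [-8·p + 2·cos(p) + 1, 4·q + 1]].
At the point, J = [[-31.000, 45.000], [16.16771, 11.000]] (det J = -1068.54678).
Solving J·Δ = −F gives Δ = (0.743, -0.655).
Then the next iterate is (p, q)₁ = (-1.257, 1.845).
Round to (-1.257, 1.845) and repeat: F = (14.84763, -0.82648), J = [[-14.25443, 21.13337], [11.67334, 8.380]].
Δ = (0.388, -0.441), so (p, q)₂ = (-0.869, 1.404).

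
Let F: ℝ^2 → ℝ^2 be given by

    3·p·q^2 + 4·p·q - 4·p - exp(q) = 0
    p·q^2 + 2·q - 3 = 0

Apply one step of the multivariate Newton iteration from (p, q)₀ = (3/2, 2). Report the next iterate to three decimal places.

At (3/2, 2): F = (16.61094, 7.000).
Jacobian J = [[3·q^2 + 4·q - 4, 6·p·q + 4·p - exp(q)], [q^2, 2·p·q + 2]].
At the point, J = [[16.000, 16.61094], [4.000, 8.000]] (det J = 61.55622).
Solving J·Δ = −F gives Δ = (-0.270, -0.740).
Then the next iterate is (p, q)₁ = (1.230, 1.260).

(1.230, 1.260)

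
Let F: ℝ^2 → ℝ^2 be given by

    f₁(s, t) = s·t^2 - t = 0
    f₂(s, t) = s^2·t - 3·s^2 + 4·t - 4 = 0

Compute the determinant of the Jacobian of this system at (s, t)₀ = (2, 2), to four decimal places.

J = [[t^2, 2·s·t - 1], [2·s·t - 6·s, s^2 + 4]].
At the point, J = [[4.0000, 7.0000], [-4.0000, 8.0000]].
det J = 60.0000.

60.0000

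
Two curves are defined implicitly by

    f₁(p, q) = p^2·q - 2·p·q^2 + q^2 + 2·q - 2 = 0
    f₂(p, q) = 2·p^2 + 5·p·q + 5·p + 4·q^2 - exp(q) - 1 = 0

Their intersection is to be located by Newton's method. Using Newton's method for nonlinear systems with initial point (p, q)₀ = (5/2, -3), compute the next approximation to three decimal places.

(2.498, -1.056)

At (5/2, -3): F = (-62.750, 22.45021).
Jacobian J = [[2·p·q - 2·q^2, p^2 - 4·p·q + 2·q + 2], [4·p + 5·q + 5, 5·p + 8·q - exp(q)]].
At the point, J = [[-33.000, 32.250], [0.000, -11.54979]] (det J = 381.14297).
Solving J·Δ = −F gives Δ = (-0.002, 1.944).
Then the next iterate is (p, q)₁ = (2.498, -1.056).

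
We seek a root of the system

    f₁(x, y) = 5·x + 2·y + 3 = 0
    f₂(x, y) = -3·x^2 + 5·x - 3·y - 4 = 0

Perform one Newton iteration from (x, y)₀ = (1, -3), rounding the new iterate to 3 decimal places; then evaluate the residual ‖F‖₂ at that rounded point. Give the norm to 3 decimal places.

7.096

At (1, -3): F = (2.000, 7.000).
Jacobian J = [[5, 2], [-6·x + 5, -3]].
At the point, J = [[5.000, 2.000], [-1.000, -3.000]] (det J = -13.000).
Solving J·Δ = −F gives Δ = (-1.538, 2.846).
Then the next iterate is (x, y)₁ = (-0.538, -0.154).
Re-evaluating at (-0.538, -0.154): F = (0.002, -7.09633), so ‖F‖₂ = 7.096.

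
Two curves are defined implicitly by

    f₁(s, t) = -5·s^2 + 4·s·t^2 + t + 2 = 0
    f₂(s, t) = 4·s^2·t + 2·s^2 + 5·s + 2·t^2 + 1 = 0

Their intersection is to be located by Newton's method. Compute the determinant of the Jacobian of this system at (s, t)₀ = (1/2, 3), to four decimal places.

J = [[-10·s + 4·t^2, 8·s·t + 1], [8·s·t + 4·s + 5, 4·s^2 + 4·t]].
At the point, J = [[31.0000, 13.0000], [19.0000, 13.0000]].
det J = 156.0000.

156.0000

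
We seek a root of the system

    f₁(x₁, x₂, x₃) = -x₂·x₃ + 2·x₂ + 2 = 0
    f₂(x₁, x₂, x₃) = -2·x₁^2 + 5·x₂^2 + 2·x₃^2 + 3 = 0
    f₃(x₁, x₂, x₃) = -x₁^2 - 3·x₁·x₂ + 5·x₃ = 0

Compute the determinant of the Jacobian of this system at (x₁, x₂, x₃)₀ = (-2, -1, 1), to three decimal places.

106.000

J = [[0, -x₃ + 2, -x₂], [-4·x₁, 10·x₂, 4·x₃], [-2·x₁ - 3·x₂, -3·x₁, 5]].
At the point, J = [[0.000, 1.000, 1.000], [8.000, -10.000, 4.000], [7.000, 6.000, 5.000]].
det J = 106.000.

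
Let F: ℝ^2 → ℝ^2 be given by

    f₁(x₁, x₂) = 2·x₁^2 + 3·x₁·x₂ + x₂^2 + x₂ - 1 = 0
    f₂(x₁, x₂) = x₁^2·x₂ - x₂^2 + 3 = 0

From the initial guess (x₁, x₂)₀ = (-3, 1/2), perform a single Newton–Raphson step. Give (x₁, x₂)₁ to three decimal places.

At (-3, 1/2): F = (13.250, 7.250).
Jacobian J = [[4·x₁ + 3·x₂, 3·x₁ + 2·x₂ + 1], [2·x₁·x₂, x₁^2 - 2·x₂]].
At the point, J = [[-10.500, -7.000], [-3.000, 8.000]] (det J = -105.000).
Solving J·Δ = −F gives Δ = (1.493, -0.346).
Then the next iterate is (x₁, x₂)₁ = (-1.507, 0.154).

(-1.507, 0.154)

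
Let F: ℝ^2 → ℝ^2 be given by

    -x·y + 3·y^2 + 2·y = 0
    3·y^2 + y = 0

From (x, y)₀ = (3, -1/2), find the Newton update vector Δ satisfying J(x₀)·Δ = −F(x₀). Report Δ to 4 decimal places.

(-1.5000, 0.1250)

At (3, -1/2): F = (1.2500, 0.2500).
Jacobian J = [[-y, -x + 6·y + 2], [0, 6·y + 1]].
At the point, J = [[0.5000, -4.0000], [0.0000, -2.0000]] (det J = -1.0000).
Solving J·Δ = −F gives Δ = (-1.5000, 0.1250).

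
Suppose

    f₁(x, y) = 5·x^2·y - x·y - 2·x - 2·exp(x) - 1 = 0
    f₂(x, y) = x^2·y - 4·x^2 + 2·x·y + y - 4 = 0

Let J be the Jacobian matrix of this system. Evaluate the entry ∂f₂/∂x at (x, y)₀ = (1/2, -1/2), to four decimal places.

∂f₂/∂x = 2·x·y - 8·x + 2·y.
At (1/2, -1/2) this is -5.5000.

-5.5000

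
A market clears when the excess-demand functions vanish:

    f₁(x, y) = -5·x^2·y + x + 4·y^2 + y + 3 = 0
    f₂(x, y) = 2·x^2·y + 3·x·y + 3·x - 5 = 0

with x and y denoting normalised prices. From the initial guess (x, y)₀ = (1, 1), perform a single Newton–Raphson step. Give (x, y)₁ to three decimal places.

(1.094, 0.212)

At (1, 1): F = (4.000, 3.000).
Jacobian J = [[-10·x·y + 1, -5·x^2 + 8·y + 1], [4·x·y + 3·y + 3, 2·x^2 + 3·x]].
At the point, J = [[-9.000, 4.000], [10.000, 5.000]] (det J = -85.000).
Solving J·Δ = −F gives Δ = (0.094, -0.788).
Then the next iterate is (x, y)₁ = (1.094, 0.212).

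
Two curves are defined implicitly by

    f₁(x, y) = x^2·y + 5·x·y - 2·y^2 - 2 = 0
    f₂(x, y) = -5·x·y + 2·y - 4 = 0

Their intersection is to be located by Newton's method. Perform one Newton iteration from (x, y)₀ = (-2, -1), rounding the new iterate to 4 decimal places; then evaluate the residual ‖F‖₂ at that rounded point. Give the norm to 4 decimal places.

60.0333

At (-2, -1): F = (2.0000, -16.0000).
Jacobian J = [[2·x·y + 5·y, x^2 + 5·x - 4·y], [-5·y, -5·x + 2]].
At the point, J = [[-1.0000, -2.0000], [5.0000, 12.0000]] (det J = -2.0000).
Solving J·Δ = −F gives Δ = (-4.0000, 3.0000).
Then the next iterate is (x, y)₁ = (-6.0000, 2.0000).
Re-evaluating at (-6.0000, 2.0000): F = (2.0000, 60.0000), so ‖F‖₂ = 60.0333.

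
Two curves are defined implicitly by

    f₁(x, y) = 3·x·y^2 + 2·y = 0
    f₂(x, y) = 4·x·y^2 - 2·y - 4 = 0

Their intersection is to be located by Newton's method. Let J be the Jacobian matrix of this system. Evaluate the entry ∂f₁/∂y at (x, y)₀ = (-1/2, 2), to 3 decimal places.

∂f₁/∂y = 6·x·y + 2.
At (-1/2, 2) this is -4.000.

-4.000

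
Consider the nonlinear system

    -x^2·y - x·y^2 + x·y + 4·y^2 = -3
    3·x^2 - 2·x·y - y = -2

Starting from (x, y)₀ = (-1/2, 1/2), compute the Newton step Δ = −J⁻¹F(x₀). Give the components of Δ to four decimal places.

(0.6875, -1.1375)

At (-1/2, 1/2): F = (3.7500, 2.7500).
Jacobian J = [[-2·x·y - y^2 + y, -x^2 - 2·x·y + x + 8·y], [6·x - 2·y, -2·x - 1]].
At the point, J = [[0.7500, 3.7500], [-4.0000, 0.0000]] (det J = 15.0000).
Solving J·Δ = −F gives Δ = (0.6875, -1.1375).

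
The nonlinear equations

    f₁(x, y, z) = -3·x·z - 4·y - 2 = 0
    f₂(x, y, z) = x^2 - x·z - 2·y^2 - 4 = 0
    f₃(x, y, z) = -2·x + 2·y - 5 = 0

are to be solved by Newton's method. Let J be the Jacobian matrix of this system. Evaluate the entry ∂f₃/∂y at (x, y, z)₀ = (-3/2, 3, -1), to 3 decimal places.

∂f₃/∂y = 2.
At (-3/2, 3, -1) this is 2.000.

2.000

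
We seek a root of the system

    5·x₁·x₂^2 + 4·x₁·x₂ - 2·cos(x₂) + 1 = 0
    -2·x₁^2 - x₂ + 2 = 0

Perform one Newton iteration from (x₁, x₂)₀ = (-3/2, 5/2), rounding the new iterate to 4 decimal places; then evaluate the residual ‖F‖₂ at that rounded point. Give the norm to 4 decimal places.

16.8749

At (-3/2, 5/2): F = (-59.272713, -5.0000).
Jacobian J = [[5·x₂^2 + 4·x₂, 10·x₁·x₂ + 4·x₁ + 2·sin(x₂)], [-4·x₁, -1]].
At the point, J = [[41.2500, -42.303056], [6.0000, -1.0000]] (det J = 212.568334).
Solving J·Δ = −F gives Δ = (0.7162, -0.7028).
Then the next iterate is (x₁, x₂)₁ = (-0.7838, 1.7972).
Re-evaluating at (-0.7838, 1.7972): F = (-16.843720, -1.025885), so ‖F‖₂ = 16.8749.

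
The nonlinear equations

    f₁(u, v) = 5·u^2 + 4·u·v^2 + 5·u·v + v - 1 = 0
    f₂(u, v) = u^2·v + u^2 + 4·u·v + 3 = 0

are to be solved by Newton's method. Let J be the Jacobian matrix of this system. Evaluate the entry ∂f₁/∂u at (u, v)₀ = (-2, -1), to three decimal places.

-21.000

∂f₁/∂u = 10·u + 4·v^2 + 5·v.
At (-2, -1) this is -21.000.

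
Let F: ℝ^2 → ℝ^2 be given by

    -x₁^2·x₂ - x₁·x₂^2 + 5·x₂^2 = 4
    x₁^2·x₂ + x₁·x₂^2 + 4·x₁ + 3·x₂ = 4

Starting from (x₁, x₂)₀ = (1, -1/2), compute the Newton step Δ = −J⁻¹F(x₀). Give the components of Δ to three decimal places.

At (1, -1/2): F = (-2.500, -1.750).
Jacobian J = [[-2·x₁·x₂ - x₂^2, -x₁^2 - 2·x₁·x₂ + 10·x₂], [2·x₁·x₂ + x₂^2 + 4, x₁^2 + 2·x₁·x₂ + 3]].
At the point, J = [[0.750, -5.000], [3.250, 3.000]] (det J = 18.500).
Solving J·Δ = −F gives Δ = (0.878, -0.368).

(0.878, -0.368)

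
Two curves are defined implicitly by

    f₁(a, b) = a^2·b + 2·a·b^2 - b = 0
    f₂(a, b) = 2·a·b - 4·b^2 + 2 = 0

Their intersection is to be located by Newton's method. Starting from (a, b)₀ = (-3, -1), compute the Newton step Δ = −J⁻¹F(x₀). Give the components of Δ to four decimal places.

At (-3, -1): F = (-14.0000, 4.0000).
Jacobian J = [[2·a·b + 2·b^2, a^2 + 4·a·b - 1], [2·b, 2·a - 8·b]].
At the point, J = [[8.0000, 20.0000], [-2.0000, 2.0000]] (det J = 56.0000).
Solving J·Δ = −F gives Δ = (1.9286, -0.0714).

(1.9286, -0.0714)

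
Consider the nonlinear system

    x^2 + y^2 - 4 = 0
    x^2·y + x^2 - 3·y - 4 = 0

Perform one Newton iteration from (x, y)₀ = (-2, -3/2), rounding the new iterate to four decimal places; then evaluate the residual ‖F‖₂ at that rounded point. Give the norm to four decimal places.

At (-2, -3/2): F = (2.2500, -1.5000).
Jacobian J = [[2·x, 2·y], [2·x·y + 2·x, x^2 - 3]].
At the point, J = [[-4.0000, -3.0000], [2.0000, 1.0000]] (det J = 2.0000).
Solving J·Δ = −F gives Δ = (1.1250, -0.7500).
Then the next iterate is (x, y)₁ = (-0.8750, -2.2500).
Re-evaluating at (-0.8750, -2.2500): F = (1.828125, 1.792969), so ‖F‖₂ = 2.5606.

2.5606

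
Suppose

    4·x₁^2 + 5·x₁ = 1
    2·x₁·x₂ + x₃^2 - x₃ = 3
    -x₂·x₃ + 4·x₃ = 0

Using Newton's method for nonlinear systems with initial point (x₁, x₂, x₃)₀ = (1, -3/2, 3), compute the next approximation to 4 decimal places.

At (1, -3/2, 3): F = (8.0000, 0.0000, 16.5000).
Jacobian J = [[8·x₁ + 5, 0, 0], [2·x₂, 2·x₁, 2·x₃ - 1], [0, -x₃, -x₂ + 4]].
At the point, J = [[13.0000, 0.0000, 0.0000], [-3.0000, 2.0000, 5.0000], [0.0000, -3.0000, 5.5000]] (det J = 338.0000).
Solving J·Δ = −F gives Δ = (-0.6154, 2.7825, -1.4822).
Then the next iterate is (x₁, x₂, x₃)₁ = (0.3846, 1.2825, 1.5178).

(0.3846, 1.2825, 1.5178)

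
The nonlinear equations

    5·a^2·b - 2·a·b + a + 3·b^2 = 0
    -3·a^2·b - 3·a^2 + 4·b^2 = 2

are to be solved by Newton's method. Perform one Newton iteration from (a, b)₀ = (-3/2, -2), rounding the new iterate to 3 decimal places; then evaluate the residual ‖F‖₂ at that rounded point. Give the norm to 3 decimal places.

At (-3/2, -2): F = (-18.000, 20.750).
Jacobian J = [[10·a·b - 2·b + 1, 5·a^2 - 2·a + 6·b], [-6·a·b - 6·a, -3·a^2 + 8·b]].
At the point, J = [[35.000, 2.250], [-9.000, -22.750]] (det J = -776.000).
Solving J·Δ = −F gives Δ = (0.468, 0.727).
Then the next iterate is (a, b)₁ = (-1.032, -1.273).
Re-evaluating at (-1.032, -1.273): F = (-5.57676, 5.35437), so ‖F‖₂ = 7.731.

7.731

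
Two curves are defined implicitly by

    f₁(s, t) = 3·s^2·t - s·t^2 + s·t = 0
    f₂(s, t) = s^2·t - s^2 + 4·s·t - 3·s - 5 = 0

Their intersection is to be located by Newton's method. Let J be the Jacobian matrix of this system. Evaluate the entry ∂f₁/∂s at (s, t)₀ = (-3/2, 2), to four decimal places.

∂f₁/∂s = 6·s·t - t^2 + t.
At (-3/2, 2) this is -20.0000.

-20.0000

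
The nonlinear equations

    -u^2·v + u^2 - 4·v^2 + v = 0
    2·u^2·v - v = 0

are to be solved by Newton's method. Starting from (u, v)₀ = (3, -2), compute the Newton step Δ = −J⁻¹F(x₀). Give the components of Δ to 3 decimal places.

At (3, -2): F = (9.000, -34.000).
Jacobian J = [[-2·u·v + 2·u, -u^2 - 8·v + 1], [4·u·v, 2·u^2 - 1]].
At the point, J = [[18.000, 8.000], [-24.000, 17.000]] (det J = 498.000).
Solving J·Δ = −F gives Δ = (-0.853, 0.795).

(-0.853, 0.795)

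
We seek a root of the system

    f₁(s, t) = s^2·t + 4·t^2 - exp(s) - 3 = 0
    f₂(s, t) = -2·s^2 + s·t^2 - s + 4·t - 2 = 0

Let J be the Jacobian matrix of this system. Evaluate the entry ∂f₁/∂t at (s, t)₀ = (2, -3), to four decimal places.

-20.0000

∂f₁/∂t = s^2 + 8·t.
At (2, -3) this is -20.0000.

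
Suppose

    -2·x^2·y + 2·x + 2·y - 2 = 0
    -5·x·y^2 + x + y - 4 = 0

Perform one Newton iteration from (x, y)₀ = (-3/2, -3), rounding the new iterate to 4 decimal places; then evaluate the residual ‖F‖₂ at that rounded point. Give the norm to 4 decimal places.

At (-3/2, -3): F = (2.5000, 59.0000).
Jacobian J = [[-4·x·y + 2, -2·x^2 + 2], [-5·y^2 + 1, -10·x·y + 1]].
At the point, J = [[-16.0000, -2.5000], [-44.0000, -44.0000]] (det J = 594.0000).
Solving J·Δ = −F gives Δ = (-0.0631, 1.4040).
Then the next iterate is (x, y)₁ = (-1.5631, -1.5960).
Re-evaluating at (-1.5631, -1.5960): F = (-0.519245, 12.748667), so ‖F‖₂ = 12.7592.

12.7592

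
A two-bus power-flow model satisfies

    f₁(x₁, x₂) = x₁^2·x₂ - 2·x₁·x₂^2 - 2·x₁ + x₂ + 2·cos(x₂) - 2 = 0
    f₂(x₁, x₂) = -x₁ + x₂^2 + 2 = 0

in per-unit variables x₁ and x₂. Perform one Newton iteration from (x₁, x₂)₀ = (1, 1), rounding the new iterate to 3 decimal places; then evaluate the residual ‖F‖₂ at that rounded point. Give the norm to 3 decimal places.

At (1, 1): F = (-2.91940, 2.000).
Jacobian J = [[2·x₁·x₂ - 2·x₂^2 - 2, x₁^2 - 4·x₁·x₂ - 2·sin(x₂) + 1], [-1, 2·x₂]].
At the point, J = [[-2.000, -3.68294], [-1.000, 2.000]] (det J = -7.68294).
Solving J·Δ = −F gives Δ = (0.199, -0.901).
Then the next iterate is (x₁, x₂)₁ = (1.199, 0.099).
Re-evaluating at (1.199, 0.099): F = (-2.18997, 0.81080), so ‖F‖₂ = 2.335.

2.335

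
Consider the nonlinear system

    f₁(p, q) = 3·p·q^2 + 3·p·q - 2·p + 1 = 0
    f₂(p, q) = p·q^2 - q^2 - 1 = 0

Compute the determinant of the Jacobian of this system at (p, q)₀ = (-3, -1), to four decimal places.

J = [[3·q^2 + 3·q - 2, 6·p·q + 3·p], [q^2, 2·p·q - 2·q]].
At the point, J = [[-2.0000, 9.0000], [1.0000, 8.0000]].
det J = -25.0000.

-25.0000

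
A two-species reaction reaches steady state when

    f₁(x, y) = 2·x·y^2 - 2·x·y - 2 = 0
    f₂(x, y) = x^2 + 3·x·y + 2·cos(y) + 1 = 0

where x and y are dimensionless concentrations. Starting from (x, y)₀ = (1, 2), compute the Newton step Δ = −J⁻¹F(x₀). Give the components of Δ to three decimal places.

At (1, 2): F = (2.000, 7.16771).
Jacobian J = [[2·y^2 - 2·y, 4·x·y - 2·x], [2·x + 3·y, 3·x - 2·sin(y)]].
At the point, J = [[4.000, 6.000], [8.000, 1.18141]] (det J = -43.27438).
Solving J·Δ = −F gives Δ = (-0.939, 0.293).

(-0.939, 0.293)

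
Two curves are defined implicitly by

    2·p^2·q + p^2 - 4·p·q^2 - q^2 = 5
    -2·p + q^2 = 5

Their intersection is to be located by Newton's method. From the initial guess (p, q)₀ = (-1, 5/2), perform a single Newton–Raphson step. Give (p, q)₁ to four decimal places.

At (-1, 5/2): F = (19.7500, 3.2500).
Jacobian J = [[4·p·q + 2·p - 4·q^2, 2·p^2 - 8·p·q - 2·q], [-2, 2·q]].
At the point, J = [[-37.0000, 17.0000], [-2.0000, 5.0000]] (det J = -151.0000).
Solving J·Δ = −F gives Δ = (0.2881, -0.5348).
Then the next iterate is (p, q)₁ = (-0.7119, 1.9652).

(-0.7119, 1.9652)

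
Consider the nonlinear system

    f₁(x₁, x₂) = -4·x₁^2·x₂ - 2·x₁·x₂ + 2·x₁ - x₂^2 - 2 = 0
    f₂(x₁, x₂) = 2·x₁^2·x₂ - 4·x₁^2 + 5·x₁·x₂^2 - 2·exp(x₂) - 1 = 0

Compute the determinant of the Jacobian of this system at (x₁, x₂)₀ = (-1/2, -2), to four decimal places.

-132.4587

J = [[-8·x₁·x₂ - 2·x₂ + 2, -4·x₁^2 - 2·x₁ - 2·x₂], [4·x₁·x₂ - 8·x₁ + 5·x₂^2, 2·x₁^2 + 10·x₁·x₂ - 2·exp(x₂)]].
At the point, J = [[-2.0000, 4.0000], [28.0000, 10.229329]].
det J = -132.4587.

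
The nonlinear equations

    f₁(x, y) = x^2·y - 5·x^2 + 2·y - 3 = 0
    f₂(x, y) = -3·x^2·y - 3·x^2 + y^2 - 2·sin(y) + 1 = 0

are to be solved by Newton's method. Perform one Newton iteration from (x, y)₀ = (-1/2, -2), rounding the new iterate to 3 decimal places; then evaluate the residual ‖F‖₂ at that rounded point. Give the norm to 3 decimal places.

At (-1/2, -2): F = (-8.750, 7.56859).
Jacobian J = [[2·x·y - 10·x, x^2 + 2], [-6·x·y - 6·x, -3·x^2 + 2·y - 2·cos(y)]].
At the point, J = [[7.000, 2.250], [-3.000, -3.91771]] (det J = -20.67394).
Solving J·Δ = −F gives Δ = (0.834, 1.293).
Then the next iterate is (x, y)₁ = (0.334, -0.707).
Re-evaluating at (0.334, -0.707): F = (-5.05065, 2.70090), so ‖F‖₂ = 5.727.

5.727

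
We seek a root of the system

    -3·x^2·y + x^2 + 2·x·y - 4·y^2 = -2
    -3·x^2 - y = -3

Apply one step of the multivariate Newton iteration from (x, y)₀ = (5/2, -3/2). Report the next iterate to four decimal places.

(1.6170, -2.5049)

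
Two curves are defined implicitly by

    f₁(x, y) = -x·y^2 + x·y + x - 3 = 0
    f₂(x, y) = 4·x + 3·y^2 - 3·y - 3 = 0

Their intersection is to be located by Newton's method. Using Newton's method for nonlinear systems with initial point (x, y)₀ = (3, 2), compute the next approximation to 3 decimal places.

(0.000, 1.667)

At (3, 2): F = (-6.000, 15.000).
Jacobian J = [[-y^2 + y + 1, -2·x·y + x], [4, 6·y - 3]].
At the point, J = [[-1.000, -9.000], [4.000, 9.000]] (det J = 27.000).
Solving J·Δ = −F gives Δ = (-3.000, -0.333).
Then the next iterate is (x, y)₁ = (0.000, 1.667).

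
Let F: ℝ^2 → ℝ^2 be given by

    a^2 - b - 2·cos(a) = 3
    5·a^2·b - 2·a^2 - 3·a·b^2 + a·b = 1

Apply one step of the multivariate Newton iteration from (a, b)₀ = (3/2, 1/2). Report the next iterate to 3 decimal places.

(1.776, 0.488)

At (3/2, 1/2): F = (-1.39147, -0.250).
Jacobian J = [[2·a + 2·sin(a), -1], [10·a·b - 4·a - 3·b^2 + b, 5·a^2 - 6·a·b + a]].
At the point, J = [[4.99499, -1.000], [1.250, 8.250]] (det J = 42.45867).
Solving J·Δ = −F gives Δ = (0.276, -0.012).
Then the next iterate is (a, b)₁ = (1.776, 0.488).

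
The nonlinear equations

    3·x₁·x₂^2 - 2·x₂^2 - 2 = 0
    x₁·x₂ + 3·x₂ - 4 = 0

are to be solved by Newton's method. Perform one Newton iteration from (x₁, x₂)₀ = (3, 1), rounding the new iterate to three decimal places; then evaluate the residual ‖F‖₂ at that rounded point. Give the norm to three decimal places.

1.101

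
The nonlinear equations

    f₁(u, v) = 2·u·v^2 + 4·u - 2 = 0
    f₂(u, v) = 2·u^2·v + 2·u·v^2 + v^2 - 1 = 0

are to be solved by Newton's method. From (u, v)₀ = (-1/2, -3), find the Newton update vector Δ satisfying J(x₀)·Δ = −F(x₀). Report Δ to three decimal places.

At (-1/2, -3): F = (-13.000, -2.500).
Jacobian J = [[2·v^2 + 4, 4·u·v], [4·u·v + 2·v^2, 2·u^2 + 4·u·v + 2·v]].
At the point, J = [[22.000, 6.000], [24.000, 0.500]] (det J = -133.000).
Solving J·Δ = −F gives Δ = (0.064, 1.932).

(0.064, 1.932)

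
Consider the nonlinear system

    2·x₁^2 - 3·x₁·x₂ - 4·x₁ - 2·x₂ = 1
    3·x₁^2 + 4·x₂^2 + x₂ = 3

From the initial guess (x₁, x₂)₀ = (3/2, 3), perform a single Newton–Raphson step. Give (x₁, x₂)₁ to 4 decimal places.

At (3/2, 3): F = (-22.0000, 42.7500).
Jacobian J = [[4·x₁ - 3·x₂ - 4, -3·x₁ - 2], [6·x₁, 8·x₂ + 1]].
At the point, J = [[-7.0000, -6.5000], [9.0000, 25.0000]] (det J = -116.5000).
Solving J·Δ = −F gives Δ = (-2.3358, -0.8691).
Then the next iterate is (x₁, x₂)₁ = (-0.8358, 2.1309).

(-0.8358, 2.1309)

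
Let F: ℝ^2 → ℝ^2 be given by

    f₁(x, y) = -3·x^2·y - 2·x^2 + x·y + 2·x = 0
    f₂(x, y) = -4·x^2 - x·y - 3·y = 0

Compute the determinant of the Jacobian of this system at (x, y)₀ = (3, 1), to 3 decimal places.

-438.000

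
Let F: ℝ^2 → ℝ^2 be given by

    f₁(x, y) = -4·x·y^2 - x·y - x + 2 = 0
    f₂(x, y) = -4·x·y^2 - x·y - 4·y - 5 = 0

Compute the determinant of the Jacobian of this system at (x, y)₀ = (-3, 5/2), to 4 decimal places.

51.0000

J = [[-4·y^2 - y - 1, -8·x·y - x], [-4·y^2 - y, -8·x·y - x - 4]].
At the point, J = [[-28.5000, 63.0000], [-27.5000, 59.0000]].
det J = 51.0000.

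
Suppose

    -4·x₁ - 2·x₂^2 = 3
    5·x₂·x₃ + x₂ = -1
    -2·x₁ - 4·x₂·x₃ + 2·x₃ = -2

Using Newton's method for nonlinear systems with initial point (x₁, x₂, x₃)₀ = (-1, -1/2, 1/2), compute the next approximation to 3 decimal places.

(-1.750, -2.250, -2.250)

At (-1, -1/2, 1/2): F = (0.500, -0.750, 6.000).
Jacobian J = [[-4, -4·x₂, 0], [0, 5·x₃ + 1, 5·x₂], [-2, -4·x₃, -4·x₂ + 2]].
At the point, J = [[-4.000, 2.000, 0.000], [0.000, 3.500, -2.500], [-2.000, -2.000, 4.000]] (det J = -26.000).
Solving J·Δ = −F gives Δ = (-0.750, -1.750, -2.750).
Then the next iterate is (x₁, x₂, x₃)₁ = (-1.750, -2.250, -2.250).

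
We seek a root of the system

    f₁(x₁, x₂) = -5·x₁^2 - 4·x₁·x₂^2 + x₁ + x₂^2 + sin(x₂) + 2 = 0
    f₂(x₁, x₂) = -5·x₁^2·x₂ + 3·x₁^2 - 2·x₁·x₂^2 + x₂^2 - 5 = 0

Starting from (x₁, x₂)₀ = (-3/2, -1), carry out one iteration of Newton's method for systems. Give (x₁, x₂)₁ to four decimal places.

(-0.9540, -0.8543)

At (-3/2, -1): F = (-4.591471, 17.0000).
Jacobian J = [[-10·x₁ - 4·x₂^2 + 1, -8·x₁·x₂ + 2·x₂ + cos(x₂)], [-10·x₁·x₂ + 6·x₁ - 2·x₂^2, -5·x₁^2 - 4·x₁·x₂ + 2·x₂]].
At the point, J = [[12.0000, -13.459698], [-26.0000, -19.2500]] (det J = -580.952140).
Solving J·Δ = −F gives Δ = (0.5460, 0.1457).
Then the next iterate is (x₁, x₂)₁ = (-0.9540, -0.8543).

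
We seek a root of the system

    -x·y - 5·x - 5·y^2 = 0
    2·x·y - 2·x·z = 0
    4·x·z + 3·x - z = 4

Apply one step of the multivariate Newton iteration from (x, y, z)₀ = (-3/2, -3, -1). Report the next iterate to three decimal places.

(-1.206, -1.648, -1.256)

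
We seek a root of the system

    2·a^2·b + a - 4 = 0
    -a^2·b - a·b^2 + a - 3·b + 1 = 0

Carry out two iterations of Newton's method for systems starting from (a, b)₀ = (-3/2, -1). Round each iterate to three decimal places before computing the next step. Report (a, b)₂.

(2.150, 0.281)

At (-3/2, -1): F = (-10.000, 6.250).
Jacobian J = [[4·a·b + 1, 2·a^2], [-2·a·b - b^2 + 1, -a^2 - 2·a·b - 3]].
At the point, J = [[7.000, 4.500], [-3.000, -8.250]] (det J = -44.250).
Solving J·Δ = −F gives Δ = (1.229, 0.311).
Then the next iterate is (a, b)₁ = (-0.271, -0.689).
Round to (-0.271, -0.689) and repeat: F = (-4.37220, 2.97525), J = [[1.74688, 0.14688], [0.15184, -3.44688]].
Δ = (2.421, 0.970), so (a, b)₂ = (2.150, 0.281).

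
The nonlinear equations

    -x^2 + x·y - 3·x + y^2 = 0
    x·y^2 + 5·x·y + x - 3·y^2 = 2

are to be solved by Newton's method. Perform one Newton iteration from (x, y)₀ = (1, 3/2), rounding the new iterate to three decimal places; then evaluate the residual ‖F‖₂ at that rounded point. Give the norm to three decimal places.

0.147

At (1, 3/2): F = (-0.250, 2.000).
Jacobian J = [[-2·x + y - 3, x + 2·y], [y^2 + 5·y + 1, 2·x·y + 5·x - 6·y]].
At the point, J = [[-3.500, 4.000], [10.750, -1.000]] (det J = -39.500).
Solving J·Δ = −F gives Δ = (-0.196, -0.109).
Then the next iterate is (x, y)₁ = (0.804, 1.391).
Re-evaluating at (0.804, 1.391): F = (-0.00517, 0.14682), so ‖F‖₂ = 0.147.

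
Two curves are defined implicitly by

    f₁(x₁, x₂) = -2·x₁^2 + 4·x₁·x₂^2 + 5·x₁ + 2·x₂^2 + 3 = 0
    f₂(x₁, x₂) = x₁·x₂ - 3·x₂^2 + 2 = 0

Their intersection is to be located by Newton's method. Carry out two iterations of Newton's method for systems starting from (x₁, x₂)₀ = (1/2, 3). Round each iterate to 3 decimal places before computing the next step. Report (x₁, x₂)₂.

(-0.123, 0.976)

At (1/2, 3): F = (41.000, -23.500).
Jacobian J = [[-4·x₁ + 4·x₂^2 + 5, 8·x₁·x₂ + 4·x₂], [x₂, x₁ - 6·x₂]].
At the point, J = [[39.000, 24.000], [3.000, -17.500]] (det J = -754.500).
Solving J·Δ = −F gives Δ = (-0.203, -1.378).
Then the next iterate is (x₁, x₂)₁ = (0.297, 1.622).
Round to (0.297, 1.622) and repeat: F = (12.69584, -5.41092), J = [[14.33554, 10.34187], [1.622, -9.435]].
Δ = (-0.420, -0.646), so (x₁, x₂)₂ = (-0.123, 0.976).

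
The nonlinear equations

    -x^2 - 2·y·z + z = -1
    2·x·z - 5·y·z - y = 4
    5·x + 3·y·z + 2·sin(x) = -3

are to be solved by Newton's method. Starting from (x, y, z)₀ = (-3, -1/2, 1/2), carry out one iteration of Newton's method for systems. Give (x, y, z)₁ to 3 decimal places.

At (-3, -1/2, 1/2): F = (-7.000, -5.250, -13.03224).
Jacobian J = [[-2·x, -2·z, -2·y + 1], [2·z, -5·z - 1, 2·x - 5·y], [2·cos(x) + 5, 3·z, 3·y]].
At the point, J = [[6.000, -1.000, 2.000], [1.000, -3.500, -3.500], [3.02002, 1.500, -1.500]] (det J = 96.21016).
Solving J·Δ = −F gives Δ = (2.268, 1.635, -2.487).
Then the next iterate is (x, y, z)₁ = (-0.732, 1.135, -1.987).

(-0.732, 1.135, -1.987)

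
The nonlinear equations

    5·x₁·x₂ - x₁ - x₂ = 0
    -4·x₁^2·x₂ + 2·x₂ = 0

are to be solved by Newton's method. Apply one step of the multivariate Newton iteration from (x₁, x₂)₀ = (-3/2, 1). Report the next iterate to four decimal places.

At (-3/2, 1): F = (-7.0000, -7.0000).
Jacobian J = [[5·x₂ - 1, 5·x₁ - 1], [-8·x₁·x₂, -4·x₁^2 + 2]].
At the point, J = [[4.0000, -8.5000], [12.0000, -7.0000]] (det J = 74.0000).
Solving J·Δ = −F gives Δ = (0.1419, -0.7568).
Then the next iterate is (x₁, x₂)₁ = (-1.3581, 0.2432).

(-1.3581, 0.2432)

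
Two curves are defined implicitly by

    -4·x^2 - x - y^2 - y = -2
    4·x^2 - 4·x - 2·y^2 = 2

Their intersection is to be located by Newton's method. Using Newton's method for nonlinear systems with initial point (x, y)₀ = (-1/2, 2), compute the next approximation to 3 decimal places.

(-0.484, 1.109)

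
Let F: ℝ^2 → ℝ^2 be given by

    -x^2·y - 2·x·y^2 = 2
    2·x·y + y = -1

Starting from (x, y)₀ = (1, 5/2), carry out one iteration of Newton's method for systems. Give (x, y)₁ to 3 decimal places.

At (1, 5/2): F = (-17.000, 8.500).
Jacobian J = [[-2·x·y - 2·y^2, -x^2 - 4·x·y], [2·y, 2·x + 1]].
At the point, J = [[-17.500, -11.000], [5.000, 3.000]] (det J = 2.500).
Solving J·Δ = −F gives Δ = (-17.000, 25.500).
Then the next iterate is (x, y)₁ = (-16.000, 28.000).

(-16.000, 28.000)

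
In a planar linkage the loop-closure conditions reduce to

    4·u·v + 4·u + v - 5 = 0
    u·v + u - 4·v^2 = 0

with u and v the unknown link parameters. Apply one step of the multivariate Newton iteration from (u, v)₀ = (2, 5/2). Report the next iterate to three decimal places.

(0.952, 1.296)

At (2, 5/2): F = (25.500, -18.000).
Jacobian J = [[4·v + 4, 4·u + 1], [v + 1, u - 8·v]].
At the point, J = [[14.000, 9.000], [3.500, -18.000]] (det J = -283.500).
Solving J·Δ = −F gives Δ = (-1.048, -1.204).
Then the next iterate is (u, v)₁ = (0.952, 1.296).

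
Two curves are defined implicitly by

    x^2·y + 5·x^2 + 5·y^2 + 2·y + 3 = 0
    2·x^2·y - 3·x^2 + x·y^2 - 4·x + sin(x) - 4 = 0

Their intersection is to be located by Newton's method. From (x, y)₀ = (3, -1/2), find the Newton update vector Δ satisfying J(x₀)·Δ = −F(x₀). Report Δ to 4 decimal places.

At (3, -1/2): F = (43.7500, -51.108880).
Jacobian J = [[2·x·y + 10·x, x^2 + 10·y + 2], [4·x·y - 6·x + y^2 + cos(x) - 4, 2·x^2 + 2·x·y]].
At the point, J = [[27.0000, 6.0000], [-28.739992, 15.0000]] (det J = 577.439955).
Solving J·Δ = −F gives Δ = (-1.6675, 0.2123).

(-1.6675, 0.2123)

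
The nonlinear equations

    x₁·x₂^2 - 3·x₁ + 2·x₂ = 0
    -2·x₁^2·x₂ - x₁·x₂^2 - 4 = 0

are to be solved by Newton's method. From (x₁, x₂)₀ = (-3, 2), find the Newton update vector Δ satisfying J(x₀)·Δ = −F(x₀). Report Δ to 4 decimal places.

(1.4742, 0.2474)

At (-3, 2): F = (1.0000, -28.0000).
Jacobian J = [[x₂^2 - 3, 2·x₁·x₂ + 2], [-4·x₁·x₂ - x₂^2, -2·x₁^2 - 2·x₁·x₂]].
At the point, J = [[1.0000, -10.0000], [20.0000, -6.0000]] (det J = 194.0000).
Solving J·Δ = −F gives Δ = (1.4742, 0.2474).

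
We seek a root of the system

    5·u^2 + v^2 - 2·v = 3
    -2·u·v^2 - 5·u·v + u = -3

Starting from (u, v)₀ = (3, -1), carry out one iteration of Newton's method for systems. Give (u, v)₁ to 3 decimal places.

At (3, -1): F = (45.000, 15.000).
Jacobian J = [[10·u, 2·v - 2], [-2·v^2 - 5·v + 1, -4·u·v - 5·u]].
At the point, J = [[30.000, -4.000], [4.000, -3.000]] (det J = -74.000).
Solving J·Δ = −F gives Δ = (-1.014, 3.649).
Then the next iterate is (u, v)₁ = (1.986, 2.649).

(1.986, 2.649)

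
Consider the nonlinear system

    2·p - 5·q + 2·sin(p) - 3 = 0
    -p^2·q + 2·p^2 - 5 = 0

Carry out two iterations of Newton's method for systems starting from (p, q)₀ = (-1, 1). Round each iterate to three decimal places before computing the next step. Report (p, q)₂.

At (-1, 1): F = (-11.68294, -4.000).
Jacobian J = [[2·cos(p) + 2, -5], [-2·p·q + 4·p, -p^2]].
At the point, J = [[3.08060, -5.000], [-2.000, -1.000]] (det J = -13.08060).
Solving J·Δ = −F gives Δ = (-0.636, -2.728).
Then the next iterate is (p, q)₁ = (-1.636, -1.728).
Round to (-1.636, -1.728) and repeat: F = (0.37225, 4.97798), J = [[1.86969, -5.000], [-12.19802, -2.67650]].
Δ = (0.362, 0.210), so (p, q)₂ = (-1.274, -1.518).

(-1.274, -1.518)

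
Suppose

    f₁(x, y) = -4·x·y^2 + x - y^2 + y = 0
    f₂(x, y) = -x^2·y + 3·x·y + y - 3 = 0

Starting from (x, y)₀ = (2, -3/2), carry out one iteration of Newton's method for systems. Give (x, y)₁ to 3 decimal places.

At (2, -3/2): F = (-19.750, -7.500).
Jacobian J = [[-4·y^2 + 1, -8·x·y - 2·y + 1], [-2·x·y + 3·y, -x^2 + 3·x + 1]].
At the point, J = [[-8.000, 28.000], [1.500, 3.000]] (det J = -66.000).
Solving J·Δ = −F gives Δ = (2.284, 1.358).
Then the next iterate is (x, y)₁ = (4.284, -0.142).

(4.284, -0.142)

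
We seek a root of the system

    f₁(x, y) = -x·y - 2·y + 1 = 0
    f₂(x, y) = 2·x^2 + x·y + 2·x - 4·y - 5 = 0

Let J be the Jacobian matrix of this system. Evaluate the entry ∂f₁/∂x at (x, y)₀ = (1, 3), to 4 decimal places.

∂f₁/∂x = -y.
At (1, 3) this is -3.0000.

-3.0000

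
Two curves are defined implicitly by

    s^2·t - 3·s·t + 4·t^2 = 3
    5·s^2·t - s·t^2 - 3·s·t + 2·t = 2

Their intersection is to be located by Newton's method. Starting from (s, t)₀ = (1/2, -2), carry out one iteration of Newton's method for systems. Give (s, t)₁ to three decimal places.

At (1/2, -2): F = (15.500, -7.500).
Jacobian J = [[2·s·t - 3·t, s^2 - 3·s + 8·t], [10·s·t - t^2 - 3·t, 5·s^2 - 2·s·t - 3·s + 2]].
At the point, J = [[4.000, -17.250], [-8.000, 3.750]] (det J = -123.000).
Solving J·Δ = −F gives Δ = (-0.579, 0.764).
Then the next iterate is (s, t)₁ = (-0.079, -1.236).

(-0.079, -1.236)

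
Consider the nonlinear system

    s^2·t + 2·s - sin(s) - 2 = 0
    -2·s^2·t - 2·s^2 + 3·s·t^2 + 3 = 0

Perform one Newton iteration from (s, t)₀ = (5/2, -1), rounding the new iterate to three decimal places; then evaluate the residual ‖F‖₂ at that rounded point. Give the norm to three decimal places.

4.415

At (5/2, -1): F = (-3.84847, 10.500).
Jacobian J = [[2·s·t - cos(s) + 2, s^2], [-4·s·t - 4·s + 3·t^2, -2·s^2 + 6·s·t]].
At the point, J = [[-2.19886, 6.250], [3.000, -27.500]] (det J = 41.71855).
Solving J·Δ = −F gives Δ = (-0.964, 0.277).
Then the next iterate is (s, t)₁ = (1.536, -0.723).
Re-evaluating at (1.536, -0.723): F = (-1.63317, 4.10169), so ‖F‖₂ = 4.415.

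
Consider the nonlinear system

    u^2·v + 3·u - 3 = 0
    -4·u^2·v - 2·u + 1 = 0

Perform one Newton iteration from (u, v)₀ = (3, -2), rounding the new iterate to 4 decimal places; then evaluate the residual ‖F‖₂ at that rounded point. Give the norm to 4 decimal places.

At (3, -2): F = (-12.0000, 67.0000).
Jacobian J = [[2·u·v + 3, u^2], [-8·u·v - 2, -4·u^2]].
At the point, J = [[-9.0000, 9.0000], [46.0000, -36.0000]] (det J = -90.0000).
Solving J·Δ = −F gives Δ = (-1.9000, -0.5667).
Then the next iterate is (u, v)₁ = (1.1000, -2.5667).
Re-evaluating at (1.1000, -2.5667): F = (-2.805707, 11.222828), so ‖F‖₂ = 11.5682.

11.5682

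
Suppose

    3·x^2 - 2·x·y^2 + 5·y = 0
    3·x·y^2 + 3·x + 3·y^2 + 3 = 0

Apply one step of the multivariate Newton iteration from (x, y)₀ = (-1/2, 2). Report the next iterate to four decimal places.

At (-1/2, 2): F = (14.7500, 7.5000).
Jacobian J = [[6·x - 2·y^2, -4·x·y + 5], [3·y^2 + 3, 6·x·y + 6·y]].
At the point, J = [[-11.0000, 9.0000], [15.0000, 6.0000]] (det J = -201.0000).
Solving J·Δ = −F gives Δ = (0.1045, -1.5112).
Then the next iterate is (x, y)₁ = (-0.3955, 0.4888).

(-0.3955, 0.4888)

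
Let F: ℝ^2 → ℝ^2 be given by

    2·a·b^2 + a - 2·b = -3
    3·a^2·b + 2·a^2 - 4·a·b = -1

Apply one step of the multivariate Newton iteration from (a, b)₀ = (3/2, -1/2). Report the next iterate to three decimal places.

(-0.128, 0.262)

At (3/2, -1/2): F = (6.250, 5.125).
Jacobian J = [[2·b^2 + 1, 4·a·b - 2], [6·a·b + 4·a - 4·b, 3·a^2 - 4·a]].
At the point, J = [[1.500, -5.000], [3.500, 0.750]] (det J = 18.625).
Solving J·Δ = −F gives Δ = (-1.628, 0.762).
Then the next iterate is (a, b)₁ = (-0.128, 0.262).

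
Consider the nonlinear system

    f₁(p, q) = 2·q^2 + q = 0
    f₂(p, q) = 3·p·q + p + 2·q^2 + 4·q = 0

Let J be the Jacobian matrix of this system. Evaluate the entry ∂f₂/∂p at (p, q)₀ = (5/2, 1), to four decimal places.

∂f₂/∂p = 3·q + 1.
At (5/2, 1) this is 4.0000.

4.0000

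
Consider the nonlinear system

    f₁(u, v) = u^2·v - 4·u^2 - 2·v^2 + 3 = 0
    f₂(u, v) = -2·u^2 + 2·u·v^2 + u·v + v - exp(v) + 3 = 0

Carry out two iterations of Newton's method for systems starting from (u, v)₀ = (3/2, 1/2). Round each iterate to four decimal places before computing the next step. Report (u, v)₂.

At (3/2, 1/2): F = (-5.3750, -1.148721).
Jacobian J = [[2·u·v - 8·u, u^2 - 4·v], [-4·u + 2·v^2 + v, 4·u·v + u - exp(v) + 1]].
At the point, J = [[-10.5000, 0.2500], [-5.0000, 3.851279]] (det J = -39.188427).
Solving J·Δ = −F gives Δ = (-0.5209, -0.3780).
Then the next iterate is (u, v)₁ = (0.9791, 0.1220).
Round to (0.9791, 0.1220) and repeat: F = (-0.747362, 0.223568), J = [[-7.593900, 0.470637], [-3.764632, 1.327147]].
Δ = (-0.1321, -0.5431), so (u, v)₂ = (0.8470, -0.4211).

(0.8470, -0.4211)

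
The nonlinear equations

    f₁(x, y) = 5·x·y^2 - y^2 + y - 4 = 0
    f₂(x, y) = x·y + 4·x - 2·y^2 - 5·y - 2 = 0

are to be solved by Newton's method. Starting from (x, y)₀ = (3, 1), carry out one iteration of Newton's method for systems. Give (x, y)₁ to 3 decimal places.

At (3, 1): F = (11.000, 6.000).
Jacobian J = [[5·y^2, 10·x·y - 2·y + 1], [y + 4, x - 4·y - 5]].
At the point, J = [[5.000, 29.000], [5.000, -6.000]] (det J = -175.000).
Solving J·Δ = −F gives Δ = (-1.371, -0.143).
Then the next iterate is (x, y)₁ = (1.629, 0.857).

(1.629, 0.857)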